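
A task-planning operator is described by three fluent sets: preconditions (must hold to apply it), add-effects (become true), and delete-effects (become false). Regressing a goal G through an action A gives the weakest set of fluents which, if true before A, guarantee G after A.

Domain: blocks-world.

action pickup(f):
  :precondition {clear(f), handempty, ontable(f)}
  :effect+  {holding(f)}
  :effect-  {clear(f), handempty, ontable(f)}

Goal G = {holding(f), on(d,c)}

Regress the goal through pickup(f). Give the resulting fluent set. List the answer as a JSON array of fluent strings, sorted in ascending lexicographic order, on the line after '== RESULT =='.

Compute (G \ add) ∪ pre:
  G ∩ del = {}  (empty — regression defined)
  G \ add = {holding(f), on(d,c)} \ {holding(f)} = {on(d,c)}
  ∪ pre   = {on(d,c)} ∪ {clear(f), handempty, ontable(f)}
          = {clear(f), handempty, on(d,c), ontable(f)}

== RESULT ==
["clear(f)", "handempty", "on(d,c)", "ontable(f)"]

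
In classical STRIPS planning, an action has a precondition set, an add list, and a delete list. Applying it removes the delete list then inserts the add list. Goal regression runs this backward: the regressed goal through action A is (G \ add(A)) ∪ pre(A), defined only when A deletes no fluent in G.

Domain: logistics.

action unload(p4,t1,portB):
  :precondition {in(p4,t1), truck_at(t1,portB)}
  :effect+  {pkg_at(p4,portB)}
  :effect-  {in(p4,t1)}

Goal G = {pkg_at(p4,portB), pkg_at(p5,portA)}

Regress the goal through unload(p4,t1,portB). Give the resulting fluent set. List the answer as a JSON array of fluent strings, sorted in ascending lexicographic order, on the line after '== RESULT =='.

Regress:
  G ∩ del = {}  (empty — regression defined)
  G \ add = {pkg_at(p4,portB), pkg_at(p5,portA)} \ {pkg_at(p4,portB)} = {pkg_at(p5,portA)}
  ∪ pre   = {pkg_at(p5,portA)} ∪ {in(p4,t1), truck_at(t1,portB)}
          = {in(p4,t1), pkg_at(p5,portA), truck_at(t1,portB)}

== RESULT ==
["in(p4,t1)", "pkg_at(p5,portA)", "truck_at(t1,portB)"]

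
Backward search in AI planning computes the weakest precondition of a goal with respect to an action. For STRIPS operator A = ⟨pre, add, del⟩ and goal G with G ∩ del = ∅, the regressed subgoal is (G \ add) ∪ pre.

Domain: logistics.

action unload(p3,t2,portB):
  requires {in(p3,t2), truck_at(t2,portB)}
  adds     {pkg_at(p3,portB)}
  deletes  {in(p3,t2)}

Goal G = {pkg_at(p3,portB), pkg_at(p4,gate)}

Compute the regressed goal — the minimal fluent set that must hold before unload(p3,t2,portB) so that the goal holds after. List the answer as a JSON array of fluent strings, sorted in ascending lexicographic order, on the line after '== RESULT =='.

Compute (G \ add) ∪ pre:
  G ∩ del = {}  (empty — regression defined)
  G \ add = {pkg_at(p3,portB), pkg_at(p4,gate)} \ {pkg_at(p3,portB)} = {pkg_at(p4,gate)}
  ∪ pre   = {pkg_at(p4,gate)} ∪ {in(p3,t2), truck_at(t2,portB)}
          = {in(p3,t2), pkg_at(p4,gate), truck_at(t2,portB)}

== RESULT ==
["in(p3,t2)", "pkg_at(p4,gate)", "truck_at(t2,portB)"]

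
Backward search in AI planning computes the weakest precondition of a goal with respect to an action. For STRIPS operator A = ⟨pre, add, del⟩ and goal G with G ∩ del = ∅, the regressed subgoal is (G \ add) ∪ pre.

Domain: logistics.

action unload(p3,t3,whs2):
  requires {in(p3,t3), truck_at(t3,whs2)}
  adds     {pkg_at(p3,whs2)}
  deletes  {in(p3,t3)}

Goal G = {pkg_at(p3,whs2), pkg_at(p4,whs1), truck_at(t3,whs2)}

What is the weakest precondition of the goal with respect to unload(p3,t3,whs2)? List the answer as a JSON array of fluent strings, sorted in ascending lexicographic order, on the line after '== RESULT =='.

Regress:
  G ∩ del = {}  (empty — regression defined)
  G \ add = {pkg_at(p3,whs2), pkg_at(p4,whs1), truck_at(t3,whs2)} \ {pkg_at(p3,whs2)} = {pkg_at(p4,whs1), truck_at(t3,whs2)}
  ∪ pre   = {pkg_at(p4,whs1), truck_at(t3,whs2)} ∪ {in(p3,t3), truck_at(t3,whs2)}
          = {in(p3,t3), pkg_at(p4,whs1), truck_at(t3,whs2)}

== RESULT ==
["in(p3,t3)", "pkg_at(p4,whs1)", "truck_at(t3,whs2)"]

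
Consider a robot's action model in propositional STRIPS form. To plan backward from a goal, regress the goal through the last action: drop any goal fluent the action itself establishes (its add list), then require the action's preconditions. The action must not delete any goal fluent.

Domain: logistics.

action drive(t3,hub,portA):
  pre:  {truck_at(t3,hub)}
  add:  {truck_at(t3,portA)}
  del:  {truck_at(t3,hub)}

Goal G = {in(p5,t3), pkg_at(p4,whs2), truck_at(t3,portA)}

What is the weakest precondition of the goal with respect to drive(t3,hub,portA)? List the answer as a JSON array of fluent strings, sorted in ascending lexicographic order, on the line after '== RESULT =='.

Compute (G \ add) ∪ pre:
  G ∩ del = {}  (empty — regression defined)
  G \ add = {in(p5,t3), pkg_at(p4,whs2), truck_at(t3,portA)} \ {truck_at(t3,portA)} = {in(p5,t3), pkg_at(p4,whs2)}
  ∪ pre   = {in(p5,t3), pkg_at(p4,whs2)} ∪ {truck_at(t3,hub)}
          = {in(p5,t3), pkg_at(p4,whs2), truck_at(t3,hub)}

== RESULT ==
["in(p5,t3)", "pkg_at(p4,whs2)", "truck_at(t3,hub)"]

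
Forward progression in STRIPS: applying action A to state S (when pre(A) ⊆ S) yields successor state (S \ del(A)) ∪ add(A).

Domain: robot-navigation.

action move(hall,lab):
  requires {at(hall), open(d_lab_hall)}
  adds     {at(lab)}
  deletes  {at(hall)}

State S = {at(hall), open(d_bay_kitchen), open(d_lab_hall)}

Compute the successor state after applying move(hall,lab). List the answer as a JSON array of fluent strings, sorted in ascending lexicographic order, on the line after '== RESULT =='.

Progress:
  pre ⊆ S: {at(hall), open(d_lab_hall)} ⊆ S  — applicable
  S \ del = {open(d_bay_kitchen), open(d_lab_hall)}
  ∪ add   = {at(lab), open(d_bay_kitchen), open(d_lab_hall)}

== RESULT ==
["at(lab)", "open(d_bay_kitchen)", "open(d_lab_hall)"]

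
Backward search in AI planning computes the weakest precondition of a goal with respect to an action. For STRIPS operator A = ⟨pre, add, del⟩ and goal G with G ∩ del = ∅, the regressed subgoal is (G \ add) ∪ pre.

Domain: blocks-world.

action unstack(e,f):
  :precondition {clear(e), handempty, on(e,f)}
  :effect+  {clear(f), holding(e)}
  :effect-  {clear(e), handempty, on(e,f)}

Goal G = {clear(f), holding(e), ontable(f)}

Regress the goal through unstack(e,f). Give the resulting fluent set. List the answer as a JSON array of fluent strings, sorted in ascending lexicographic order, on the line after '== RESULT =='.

Compute (G \ add) ∪ pre:
  G ∩ del = {}  (empty — regression defined)
  G \ add = {clear(f), holding(e), ontable(f)} \ {clear(f), holding(e)} = {ontable(f)}
  ∪ pre   = {ontable(f)} ∪ {clear(e), handempty, on(e,f)}
          = {clear(e), handempty, on(e,f), ontable(f)}

== RESULT ==
["clear(e)", "handempty", "on(e,f)", "ontable(f)"]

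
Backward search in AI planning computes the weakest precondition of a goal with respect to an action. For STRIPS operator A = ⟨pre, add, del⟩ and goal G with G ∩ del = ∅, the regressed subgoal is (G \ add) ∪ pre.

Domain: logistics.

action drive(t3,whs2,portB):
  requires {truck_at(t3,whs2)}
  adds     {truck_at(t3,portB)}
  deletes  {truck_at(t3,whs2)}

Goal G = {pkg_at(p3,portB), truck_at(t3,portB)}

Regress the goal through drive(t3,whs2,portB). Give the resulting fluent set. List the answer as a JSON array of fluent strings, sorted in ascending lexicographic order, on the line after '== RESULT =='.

Compute (G \ add) ∪ pre:
  G ∩ del = {}  (empty — regression defined)
  G \ add = {pkg_at(p3,portB), truck_at(t3,portB)} \ {truck_at(t3,portB)} = {pkg_at(p3,portB)}
  ∪ pre   = {pkg_at(p3,portB)} ∪ {truck_at(t3,whs2)}
          = {pkg_at(p3,portB), truck_at(t3,whs2)}

== RESULT ==
["pkg_at(p3,portB)", "truck_at(t3,whs2)"]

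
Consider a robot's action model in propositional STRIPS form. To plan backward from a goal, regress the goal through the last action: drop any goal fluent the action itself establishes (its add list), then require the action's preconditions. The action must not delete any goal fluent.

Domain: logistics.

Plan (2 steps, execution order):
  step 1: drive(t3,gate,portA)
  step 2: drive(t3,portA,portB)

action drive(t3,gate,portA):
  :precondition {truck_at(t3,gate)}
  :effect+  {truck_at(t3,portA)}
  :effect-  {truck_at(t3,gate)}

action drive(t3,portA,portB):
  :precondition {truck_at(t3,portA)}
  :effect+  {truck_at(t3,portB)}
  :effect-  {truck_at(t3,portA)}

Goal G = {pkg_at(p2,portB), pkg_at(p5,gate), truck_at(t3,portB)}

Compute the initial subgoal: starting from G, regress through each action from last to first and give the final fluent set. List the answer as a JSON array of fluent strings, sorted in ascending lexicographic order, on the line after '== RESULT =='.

Work backward from the goal:
  through step 2 (drive(t3,portA,portB)): drop {truck_at(t3,portB)}, keep {pkg_at(p2,portB), pkg_at(p5,gate)}, require {truck_at(t3,portA)}
    → {pkg_at(p2,portB), pkg_at(p5,gate), truck_at(t3,portA)}
  through step 1 (drive(t3,gate,portA)): drop {truck_at(t3,portA)}, keep {pkg_at(p2,portB), pkg_at(p5,gate)}, require {truck_at(t3,gate)}
    → {pkg_at(p2,portB), pkg_at(p5,gate), truck_at(t3,gate)}

== RESULT ==
["pkg_at(p2,portB)", "pkg_at(p5,gate)", "truck_at(t3,gate)"]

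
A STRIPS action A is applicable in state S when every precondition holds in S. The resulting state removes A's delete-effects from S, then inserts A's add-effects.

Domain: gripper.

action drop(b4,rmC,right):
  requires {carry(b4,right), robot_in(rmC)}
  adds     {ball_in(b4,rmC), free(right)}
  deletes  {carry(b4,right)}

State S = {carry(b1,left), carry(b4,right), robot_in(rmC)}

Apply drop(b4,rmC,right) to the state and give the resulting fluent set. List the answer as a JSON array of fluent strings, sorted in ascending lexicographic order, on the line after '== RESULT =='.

Compute (S \ del) ∪ add:
  pre ⊆ S: {carry(b4,right), robot_in(rmC)} ⊆ S  — applicable
  S \ del = {carry(b1,left), robot_in(rmC)}
  ∪ add   = {ball_in(b4,rmC), carry(b1,left), free(right), robot_in(rmC)}

== RESULT ==
["ball_in(b4,rmC)", "carry(b1,left)", "free(right)", "robot_in(rmC)"]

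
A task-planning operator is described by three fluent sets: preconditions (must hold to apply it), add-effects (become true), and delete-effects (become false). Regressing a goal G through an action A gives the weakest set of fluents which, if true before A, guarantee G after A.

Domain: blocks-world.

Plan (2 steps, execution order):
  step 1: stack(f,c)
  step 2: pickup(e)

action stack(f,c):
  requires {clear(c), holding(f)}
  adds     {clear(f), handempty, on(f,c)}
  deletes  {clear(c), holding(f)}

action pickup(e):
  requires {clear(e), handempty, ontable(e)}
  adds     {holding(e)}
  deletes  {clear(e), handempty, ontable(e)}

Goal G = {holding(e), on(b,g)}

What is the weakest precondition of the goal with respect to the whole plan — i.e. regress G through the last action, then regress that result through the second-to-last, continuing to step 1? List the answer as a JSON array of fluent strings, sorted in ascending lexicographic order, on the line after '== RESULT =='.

Regress step by step:
  through step 2 (pickup(e)): drop {holding(e)}, keep {on(b,g)}, require {clear(e), handempty, ontable(e)}
    → {clear(e), handempty, on(b,g), ontable(e)}
  through step 1 (stack(f,c)): drop {handempty}, keep {clear(e), on(b,g), ontable(e)}, require {clear(c), holding(f)}
    → {clear(c), clear(e), holding(f), on(b,g), ontable(e)}

== RESULT ==
["clear(c)", "clear(e)", "holding(f)", "on(b,g)", "ontable(e)"]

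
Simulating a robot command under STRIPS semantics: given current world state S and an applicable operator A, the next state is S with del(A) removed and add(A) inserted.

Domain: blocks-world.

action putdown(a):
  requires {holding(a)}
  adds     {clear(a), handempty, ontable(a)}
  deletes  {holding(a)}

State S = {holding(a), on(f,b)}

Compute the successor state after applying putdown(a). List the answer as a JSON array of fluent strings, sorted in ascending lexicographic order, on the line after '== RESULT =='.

Compute (S \ del) ∪ add:
  pre ⊆ S: {holding(a)} ⊆ S  — applicable
  S \ del = {on(f,b)}
  ∪ add   = {clear(a), handempty, on(f,b), ontable(a)}

== RESULT ==
["clear(a)", "handempty", "on(f,b)", "ontable(a)"]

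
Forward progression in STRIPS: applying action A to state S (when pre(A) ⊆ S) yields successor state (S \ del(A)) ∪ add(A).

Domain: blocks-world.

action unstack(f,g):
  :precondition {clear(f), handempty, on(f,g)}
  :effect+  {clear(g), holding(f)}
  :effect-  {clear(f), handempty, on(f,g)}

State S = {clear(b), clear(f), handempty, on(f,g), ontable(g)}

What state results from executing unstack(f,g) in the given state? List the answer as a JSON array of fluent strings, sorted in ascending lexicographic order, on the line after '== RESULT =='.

Compute (S \ del) ∪ add:
  pre ⊆ S: {clear(f), handempty, on(f,g)} ⊆ S  — applicable
  S \ del = {clear(b), ontable(g)}
  ∪ add   = {clear(b), clear(g), holding(f), ontable(g)}

== RESULT ==
["clear(b)", "clear(g)", "holding(f)", "ontable(g)"]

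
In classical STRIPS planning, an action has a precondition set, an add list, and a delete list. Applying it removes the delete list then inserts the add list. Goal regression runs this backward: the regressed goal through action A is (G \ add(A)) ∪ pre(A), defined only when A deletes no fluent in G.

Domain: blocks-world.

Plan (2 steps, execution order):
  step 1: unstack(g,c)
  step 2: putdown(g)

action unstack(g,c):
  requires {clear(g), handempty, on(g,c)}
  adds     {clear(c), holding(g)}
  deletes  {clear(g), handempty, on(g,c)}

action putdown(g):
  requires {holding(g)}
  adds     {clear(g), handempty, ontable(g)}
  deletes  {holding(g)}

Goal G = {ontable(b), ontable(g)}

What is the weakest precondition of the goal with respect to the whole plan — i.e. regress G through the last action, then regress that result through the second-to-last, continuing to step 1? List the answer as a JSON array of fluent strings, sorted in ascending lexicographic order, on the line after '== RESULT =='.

Work backward from the goal:
  through step 2 (putdown(g)): drop {ontable(g)}, keep {ontable(b)}, require {holding(g)}
    → {holding(g), ontable(b)}
  through step 1 (unstack(g,c)): drop {holding(g)}, keep {ontable(b)}, require {clear(g), handempty, on(g,c)}
    → {clear(g), handempty, on(g,c), ontable(b)}

== RESULT ==
["clear(g)", "handempty", "on(g,c)", "ontable(b)"]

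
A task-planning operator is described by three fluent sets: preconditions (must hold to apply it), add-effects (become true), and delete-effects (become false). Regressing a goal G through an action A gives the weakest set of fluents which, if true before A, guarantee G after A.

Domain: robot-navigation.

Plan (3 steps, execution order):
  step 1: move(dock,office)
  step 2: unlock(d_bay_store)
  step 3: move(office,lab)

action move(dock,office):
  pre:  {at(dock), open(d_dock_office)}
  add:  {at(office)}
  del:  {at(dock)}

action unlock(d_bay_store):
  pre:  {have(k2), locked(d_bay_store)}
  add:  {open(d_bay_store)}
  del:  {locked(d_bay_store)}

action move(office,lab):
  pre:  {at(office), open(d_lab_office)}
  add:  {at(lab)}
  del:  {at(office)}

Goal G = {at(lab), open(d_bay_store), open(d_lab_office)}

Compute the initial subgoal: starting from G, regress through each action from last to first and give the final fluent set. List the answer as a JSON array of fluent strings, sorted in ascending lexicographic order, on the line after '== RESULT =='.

Regress step by step:
  through step 3 (move(office,lab)): drop {at(lab)}, keep {open(d_bay_store), open(d_lab_office)}, require {at(office), open(d_lab_office)}
    → {at(office), open(d_bay_store), open(d_lab_office)}
  through step 2 (unlock(d_bay_store)): drop {open(d_bay_store)}, keep {at(office), open(d_lab_office)}, require {have(k2), locked(d_bay_store)}
    → {at(office), have(k2), locked(d_bay_store), open(d_lab_office)}
  through step 1 (move(dock,office)): drop {at(office)}, keep {have(k2), locked(d_bay_store), open(d_lab_office)}, require {at(dock), open(d_dock_office)}
    → {at(dock), have(k2), locked(d_bay_store), open(d_dock_office), open(d_lab_office)}

== RESULT ==
["at(dock)", "have(k2)", "locked(d_bay_store)", "open(d_dock_office)", "open(d_lab_office)"]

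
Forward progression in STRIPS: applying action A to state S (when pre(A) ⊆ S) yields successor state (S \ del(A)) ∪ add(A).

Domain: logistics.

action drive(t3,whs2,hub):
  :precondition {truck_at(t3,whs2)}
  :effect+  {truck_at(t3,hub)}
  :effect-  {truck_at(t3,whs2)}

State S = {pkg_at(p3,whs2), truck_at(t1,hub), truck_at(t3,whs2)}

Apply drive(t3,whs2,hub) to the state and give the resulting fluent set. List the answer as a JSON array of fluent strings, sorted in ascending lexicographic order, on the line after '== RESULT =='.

Progress:
  pre ⊆ S: {truck_at(t3,whs2)} ⊆ S  — applicable
  S \ del = {pkg_at(p3,whs2), truck_at(t1,hub)}
  ∪ add   = {pkg_at(p3,whs2), truck_at(t1,hub), truck_at(t3,hub)}

== RESULT ==
["pkg_at(p3,whs2)", "truck_at(t1,hub)", "truck_at(t3,hub)"]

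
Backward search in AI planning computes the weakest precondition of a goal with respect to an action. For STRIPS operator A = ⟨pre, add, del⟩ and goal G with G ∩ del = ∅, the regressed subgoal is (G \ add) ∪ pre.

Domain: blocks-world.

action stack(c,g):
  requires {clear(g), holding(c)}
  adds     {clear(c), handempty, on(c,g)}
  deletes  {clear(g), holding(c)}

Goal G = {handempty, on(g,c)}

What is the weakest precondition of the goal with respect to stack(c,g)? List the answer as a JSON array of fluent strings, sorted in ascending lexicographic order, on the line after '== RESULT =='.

Compute (G \ add) ∪ pre:
  G ∩ del = {}  (empty — regression defined)
  G \ add = {handempty, on(g,c)} \ {clear(c), handempty, on(c,g)} = {on(g,c)}
  ∪ pre   = {on(g,c)} ∪ {clear(g), holding(c)}
          = {clear(g), holding(c), on(g,c)}

== RESULT ==
["clear(g)", "holding(c)", "on(g,c)"]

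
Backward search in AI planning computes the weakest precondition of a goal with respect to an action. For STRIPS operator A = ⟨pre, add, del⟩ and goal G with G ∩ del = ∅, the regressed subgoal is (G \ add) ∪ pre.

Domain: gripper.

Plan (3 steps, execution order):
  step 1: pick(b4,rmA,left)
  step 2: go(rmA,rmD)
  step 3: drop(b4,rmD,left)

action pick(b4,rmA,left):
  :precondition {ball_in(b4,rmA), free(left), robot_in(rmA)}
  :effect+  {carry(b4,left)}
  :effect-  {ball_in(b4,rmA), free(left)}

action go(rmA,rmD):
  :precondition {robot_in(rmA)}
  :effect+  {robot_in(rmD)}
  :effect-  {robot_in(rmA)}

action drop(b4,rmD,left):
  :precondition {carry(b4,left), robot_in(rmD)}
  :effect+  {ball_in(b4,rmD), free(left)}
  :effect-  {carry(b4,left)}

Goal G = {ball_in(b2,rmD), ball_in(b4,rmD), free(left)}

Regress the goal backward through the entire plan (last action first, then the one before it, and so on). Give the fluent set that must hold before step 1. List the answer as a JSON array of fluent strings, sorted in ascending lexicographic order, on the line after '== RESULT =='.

Work backward from the goal:
  through step 3 (drop(b4,rmD,left)): drop {ball_in(b4,rmD), free(left)}, keep {ball_in(b2,rmD)}, require {carry(b4,left), robot_in(rmD)}
    → {ball_in(b2,rmD), carry(b4,left), robot_in(rmD)}
  through step 2 (go(rmA,rmD)): drop {robot_in(rmD)}, keep {ball_in(b2,rmD), carry(b4,left)}, require {robot_in(rmA)}
    → {ball_in(b2,rmD), carry(b4,left), robot_in(rmA)}
  through step 1 (pick(b4,rmA,left)): drop {carry(b4,left)}, keep {ball_in(b2,rmD), robot_in(rmA)}, require {ball_in(b4,rmA), free(left), robot_in(rmA)}
    → {ball_in(b2,rmD), ball_in(b4,rmA), free(left), robot_in(rmA)}

== RESULT ==
["ball_in(b2,rmD)", "ball_in(b4,rmA)", "free(left)", "robot_in(rmA)"]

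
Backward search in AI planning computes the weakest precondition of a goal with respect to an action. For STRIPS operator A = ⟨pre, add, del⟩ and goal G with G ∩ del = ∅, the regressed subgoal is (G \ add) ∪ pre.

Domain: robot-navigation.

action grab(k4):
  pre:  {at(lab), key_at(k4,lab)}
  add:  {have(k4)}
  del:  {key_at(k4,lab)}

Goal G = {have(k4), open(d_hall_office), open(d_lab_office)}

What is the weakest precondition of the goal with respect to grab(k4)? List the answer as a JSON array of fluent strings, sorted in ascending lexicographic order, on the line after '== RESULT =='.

Regress:
  G ∩ del = {}  (empty — regression defined)
  G \ add = {have(k4), open(d_hall_office), open(d_lab_office)} \ {have(k4)} = {open(d_hall_office), open(d_lab_office)}
  ∪ pre   = {open(d_hall_office), open(d_lab_office)} ∪ {at(lab), key_at(k4,lab)}
          = {at(lab), key_at(k4,lab), open(d_hall_office), open(d_lab_office)}

== RESULT ==
["at(lab)", "key_at(k4,lab)", "open(d_hall_office)", "open(d_lab_office)"]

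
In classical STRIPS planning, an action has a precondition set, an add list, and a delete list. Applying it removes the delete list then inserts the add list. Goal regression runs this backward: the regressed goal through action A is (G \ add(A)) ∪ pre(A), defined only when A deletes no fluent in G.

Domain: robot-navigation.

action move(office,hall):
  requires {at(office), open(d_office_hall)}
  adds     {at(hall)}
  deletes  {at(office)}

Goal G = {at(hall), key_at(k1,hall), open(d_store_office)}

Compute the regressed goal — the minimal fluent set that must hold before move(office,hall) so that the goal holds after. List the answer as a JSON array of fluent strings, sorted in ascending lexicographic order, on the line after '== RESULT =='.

Compute (G \ add) ∪ pre:
  G ∩ del = {}  (empty — regression defined)
  G \ add = {at(hall), key_at(k1,hall), open(d_store_office)} \ {at(hall)} = {key_at(k1,hall), open(d_store_office)}
  ∪ pre   = {key_at(k1,hall), open(d_store_office)} ∪ {at(office), open(d_office_hall)}
          = {at(office), key_at(k1,hall), open(d_office_hall), open(d_store_office)}

== RESULT ==
["at(office)", "key_at(k1,hall)", "open(d_office_hall)", "open(d_store_office)"]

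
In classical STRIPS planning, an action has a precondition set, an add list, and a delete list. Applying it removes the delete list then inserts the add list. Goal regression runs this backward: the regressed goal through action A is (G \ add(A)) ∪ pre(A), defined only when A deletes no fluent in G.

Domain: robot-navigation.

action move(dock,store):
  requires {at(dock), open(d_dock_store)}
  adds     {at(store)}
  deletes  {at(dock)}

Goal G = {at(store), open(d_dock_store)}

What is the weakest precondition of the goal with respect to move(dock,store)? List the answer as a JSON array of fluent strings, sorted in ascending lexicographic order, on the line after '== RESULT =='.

Regress:
  G ∩ del = {}  (empty — regression defined)
  G \ add = {at(store), open(d_dock_store)} \ {at(store)} = {open(d_dock_store)}
  ∪ pre   = {open(d_dock_store)} ∪ {at(dock), open(d_dock_store)}
          = {at(dock), open(d_dock_store)}

== RESULT ==
["at(dock)", "open(d_dock_store)"]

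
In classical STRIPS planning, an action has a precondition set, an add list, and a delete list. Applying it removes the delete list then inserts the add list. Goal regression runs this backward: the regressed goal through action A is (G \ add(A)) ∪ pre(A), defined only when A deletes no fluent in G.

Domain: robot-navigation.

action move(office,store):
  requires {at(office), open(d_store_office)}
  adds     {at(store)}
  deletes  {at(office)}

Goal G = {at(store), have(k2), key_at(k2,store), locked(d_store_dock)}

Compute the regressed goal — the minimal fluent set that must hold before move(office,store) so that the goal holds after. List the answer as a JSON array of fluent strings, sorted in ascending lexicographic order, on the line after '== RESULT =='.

Regress:
  G ∩ del = {}  (empty — regression defined)
  G \ add = {at(store), have(k2), key_at(k2,store), locked(d_store_dock)} \ {at(store)} = {have(k2), key_at(k2,store), locked(d_store_dock)}
  ∪ pre   = {have(k2), key_at(k2,store), locked(d_store_dock)} ∪ {at(office), open(d_store_office)}
          = {at(office), have(k2), key_at(k2,store), locked(d_store_dock), open(d_store_office)}

== RESULT ==
["at(office)", "have(k2)", "key_at(k2,store)", "locked(d_store_dock)", "open(d_store_office)"]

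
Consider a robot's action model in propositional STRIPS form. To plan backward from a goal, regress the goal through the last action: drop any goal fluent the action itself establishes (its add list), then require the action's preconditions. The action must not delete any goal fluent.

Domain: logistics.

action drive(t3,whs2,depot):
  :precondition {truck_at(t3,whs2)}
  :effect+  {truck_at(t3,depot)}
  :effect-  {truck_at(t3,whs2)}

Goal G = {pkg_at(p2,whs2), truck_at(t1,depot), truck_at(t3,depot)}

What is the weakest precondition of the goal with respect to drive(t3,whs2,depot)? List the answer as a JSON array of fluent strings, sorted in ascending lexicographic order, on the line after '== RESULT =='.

Compute (G \ add) ∪ pre:
  G ∩ del = {}  (empty — regression defined)
  G \ add = {pkg_at(p2,whs2), truck_at(t1,depot), truck_at(t3,depot)} \ {truck_at(t3,depot)} = {pkg_at(p2,whs2), truck_at(t1,depot)}
  ∪ pre   = {pkg_at(p2,whs2), truck_at(t1,depot)} ∪ {truck_at(t3,whs2)}
          = {pkg_at(p2,whs2), truck_at(t1,depot), truck_at(t3,whs2)}

== RESULT ==
["pkg_at(p2,whs2)", "truck_at(t1,depot)", "truck_at(t3,whs2)"]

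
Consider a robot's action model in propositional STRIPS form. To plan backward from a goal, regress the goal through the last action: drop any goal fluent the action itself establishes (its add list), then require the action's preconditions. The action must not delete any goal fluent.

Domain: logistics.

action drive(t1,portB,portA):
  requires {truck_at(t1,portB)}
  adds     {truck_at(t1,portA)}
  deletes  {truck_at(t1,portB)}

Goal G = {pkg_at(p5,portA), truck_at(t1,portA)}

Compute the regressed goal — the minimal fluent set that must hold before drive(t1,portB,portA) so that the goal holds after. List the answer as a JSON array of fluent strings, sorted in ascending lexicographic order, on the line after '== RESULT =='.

Compute (G \ add) ∪ pre:
  G ∩ del = {}  (empty — regression defined)
  G \ add = {pkg_at(p5,portA), truck_at(t1,portA)} \ {truck_at(t1,portA)} = {pkg_at(p5,portA)}
  ∪ pre   = {pkg_at(p5,portA)} ∪ {truck_at(t1,portB)}
          = {pkg_at(p5,portA), truck_at(t1,portB)}

== RESULT ==
["pkg_at(p5,portA)", "truck_at(t1,portB)"]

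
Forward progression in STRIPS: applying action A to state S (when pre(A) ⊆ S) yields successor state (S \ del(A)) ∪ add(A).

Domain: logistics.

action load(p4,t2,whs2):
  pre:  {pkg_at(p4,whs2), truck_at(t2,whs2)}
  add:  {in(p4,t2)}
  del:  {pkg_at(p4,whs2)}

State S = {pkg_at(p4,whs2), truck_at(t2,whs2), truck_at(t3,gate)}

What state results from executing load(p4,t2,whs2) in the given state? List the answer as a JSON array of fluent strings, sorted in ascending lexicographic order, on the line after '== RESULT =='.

Compute (S \ del) ∪ add:
  pre ⊆ S: {pkg_at(p4,whs2), truck_at(t2,whs2)} ⊆ S  — applicable
  S \ del = {truck_at(t2,whs2), truck_at(t3,gate)}
  ∪ add   = {in(p4,t2), truck_at(t2,whs2), truck_at(t3,gate)}

== RESULT ==
["in(p4,t2)", "truck_at(t2,whs2)", "truck_at(t3,gate)"]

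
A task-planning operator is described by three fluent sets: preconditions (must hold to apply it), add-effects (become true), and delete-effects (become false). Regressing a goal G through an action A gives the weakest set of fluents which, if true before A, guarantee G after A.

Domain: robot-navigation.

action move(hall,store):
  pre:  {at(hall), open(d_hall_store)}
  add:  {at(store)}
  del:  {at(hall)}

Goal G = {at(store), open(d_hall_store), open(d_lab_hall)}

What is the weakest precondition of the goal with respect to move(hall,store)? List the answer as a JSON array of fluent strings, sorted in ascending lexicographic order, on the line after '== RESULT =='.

Compute (G \ add) ∪ pre:
  G ∩ del = {}  (empty — regression defined)
  G \ add = {at(store), open(d_hall_store), open(d_lab_hall)} \ {at(store)} = {open(d_hall_store), open(d_lab_hall)}
  ∪ pre   = {open(d_hall_store), open(d_lab_hall)} ∪ {at(hall), open(d_hall_store)}
          = {at(hall), open(d_hall_store), open(d_lab_hall)}

== RESULT ==
["at(hall)", "open(d_hall_store)", "open(d_lab_hall)"]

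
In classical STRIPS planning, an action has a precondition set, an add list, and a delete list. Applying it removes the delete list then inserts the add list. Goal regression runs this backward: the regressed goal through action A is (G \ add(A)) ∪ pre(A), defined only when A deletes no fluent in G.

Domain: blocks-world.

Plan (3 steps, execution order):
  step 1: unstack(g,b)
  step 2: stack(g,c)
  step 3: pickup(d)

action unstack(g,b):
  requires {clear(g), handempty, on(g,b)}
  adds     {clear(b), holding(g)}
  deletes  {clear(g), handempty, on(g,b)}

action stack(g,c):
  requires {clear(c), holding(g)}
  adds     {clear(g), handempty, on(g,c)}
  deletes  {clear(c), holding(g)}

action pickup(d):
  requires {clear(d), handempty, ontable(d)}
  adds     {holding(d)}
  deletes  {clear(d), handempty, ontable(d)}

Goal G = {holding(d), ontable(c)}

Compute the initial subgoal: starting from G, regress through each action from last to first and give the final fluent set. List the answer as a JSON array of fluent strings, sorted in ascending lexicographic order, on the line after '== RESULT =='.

Work backward from the goal:
  through step 3 (pickup(d)): drop {holding(d)}, keep {ontable(c)}, require {clear(d), handempty, ontable(d)}
    → {clear(d), handempty, ontable(c), ontable(d)}
  through step 2 (stack(g,c)): drop {handempty}, keep {clear(d), ontable(c), ontable(d)}, require {clear(c), holding(g)}
    → {clear(c), clear(d), holding(g), ontable(c), ontable(d)}
  through step 1 (unstack(g,b)): drop {holding(g)}, keep {clear(c), clear(d), ontable(c), ontable(d)}, require {clear(g), handempty, on(g,b)}
    → {clear(c), clear(d), clear(g), handempty, on(g,b), ontable(c), ontable(d)}

== RESULT ==
["clear(c)", "clear(d)", "clear(g)", "handempty", "on(g,b)", "ontable(c)", "ontable(d)"]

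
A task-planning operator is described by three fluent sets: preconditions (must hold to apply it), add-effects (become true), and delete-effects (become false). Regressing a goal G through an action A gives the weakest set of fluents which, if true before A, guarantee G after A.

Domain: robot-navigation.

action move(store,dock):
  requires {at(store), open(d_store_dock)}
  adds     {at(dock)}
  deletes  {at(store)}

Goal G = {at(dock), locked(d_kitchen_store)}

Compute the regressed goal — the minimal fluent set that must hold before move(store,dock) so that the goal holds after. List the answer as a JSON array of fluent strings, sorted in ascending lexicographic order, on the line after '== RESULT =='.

Compute (G \ add) ∪ pre:
  G ∩ del = {}  (empty — regression defined)
  G \ add = {at(dock), locked(d_kitchen_store)} \ {at(dock)} = {locked(d_kitchen_store)}
  ∪ pre   = {locked(d_kitchen_store)} ∪ {at(store), open(d_store_dock)}
          = {at(store), locked(d_kitchen_store), open(d_store_dock)}

== RESULT ==
["at(store)", "locked(d_kitchen_store)", "open(d_store_dock)"]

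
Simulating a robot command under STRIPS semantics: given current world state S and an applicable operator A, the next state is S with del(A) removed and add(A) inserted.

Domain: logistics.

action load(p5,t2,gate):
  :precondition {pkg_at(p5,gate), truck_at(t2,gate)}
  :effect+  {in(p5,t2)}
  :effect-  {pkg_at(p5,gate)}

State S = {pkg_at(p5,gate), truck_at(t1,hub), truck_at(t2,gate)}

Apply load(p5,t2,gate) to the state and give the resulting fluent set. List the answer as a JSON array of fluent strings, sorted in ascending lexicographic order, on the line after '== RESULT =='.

Compute (S \ del) ∪ add:
  pre ⊆ S: {pkg_at(p5,gate), truck_at(t2,gate)} ⊆ S  — applicable
  S \ del = {truck_at(t1,hub), truck_at(t2,gate)}
  ∪ add   = {in(p5,t2), truck_at(t1,hub), truck_at(t2,gate)}

== RESULT ==
["in(p5,t2)", "truck_at(t1,hub)", "truck_at(t2,gate)"]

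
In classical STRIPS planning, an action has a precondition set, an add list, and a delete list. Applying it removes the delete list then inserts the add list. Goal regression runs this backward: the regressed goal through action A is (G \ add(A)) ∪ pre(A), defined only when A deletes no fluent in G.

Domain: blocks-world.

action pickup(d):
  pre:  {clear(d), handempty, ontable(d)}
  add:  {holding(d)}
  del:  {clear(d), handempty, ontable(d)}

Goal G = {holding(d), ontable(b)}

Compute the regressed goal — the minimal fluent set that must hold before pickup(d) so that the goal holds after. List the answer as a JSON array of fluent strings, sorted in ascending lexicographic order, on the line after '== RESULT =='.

Regress:
  G ∩ del = {}  (empty — regression defined)
  G \ add = {holding(d), ontable(b)} \ {holding(d)} = {ontable(b)}
  ∪ pre   = {ontable(b)} ∪ {clear(d), handempty, ontable(d)}
          = {clear(d), handempty, ontable(b), ontable(d)}

== RESULT ==
["clear(d)", "handempty", "ontable(b)", "ontable(d)"]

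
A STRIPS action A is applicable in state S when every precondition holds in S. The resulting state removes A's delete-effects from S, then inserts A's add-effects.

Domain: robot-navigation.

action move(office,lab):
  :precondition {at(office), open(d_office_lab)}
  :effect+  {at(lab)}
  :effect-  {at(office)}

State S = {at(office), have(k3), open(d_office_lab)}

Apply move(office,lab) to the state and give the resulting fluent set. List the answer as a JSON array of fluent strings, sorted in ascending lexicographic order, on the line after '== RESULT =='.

Compute (S \ del) ∪ add:
  pre ⊆ S: {at(office), open(d_office_lab)} ⊆ S  — applicable
  S \ del = {have(k3), open(d_office_lab)}
  ∪ add   = {at(lab), have(k3), open(d_office_lab)}

== RESULT ==
["at(lab)", "have(k3)", "open(d_office_lab)"]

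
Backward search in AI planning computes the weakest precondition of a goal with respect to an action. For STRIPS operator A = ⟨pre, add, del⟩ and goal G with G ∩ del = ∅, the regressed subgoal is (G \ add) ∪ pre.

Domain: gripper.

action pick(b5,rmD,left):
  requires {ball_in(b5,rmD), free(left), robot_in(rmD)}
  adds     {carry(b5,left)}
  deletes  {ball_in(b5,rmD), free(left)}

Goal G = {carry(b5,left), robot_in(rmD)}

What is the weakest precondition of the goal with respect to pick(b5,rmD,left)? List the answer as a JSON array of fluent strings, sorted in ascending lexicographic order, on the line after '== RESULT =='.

Compute (G \ add) ∪ pre:
  G ∩ del = {}  (empty — regression defined)
  G \ add = {carry(b5,left), robot_in(rmD)} \ {carry(b5,left)} = {robot_in(rmD)}
  ∪ pre   = {robot_in(rmD)} ∪ {ball_in(b5,rmD), free(left), robot_in(rmD)}
          = {ball_in(b5,rmD), free(left), robot_in(rmD)}

== RESULT ==
["ball_in(b5,rmD)", "free(left)", "robot_in(rmD)"]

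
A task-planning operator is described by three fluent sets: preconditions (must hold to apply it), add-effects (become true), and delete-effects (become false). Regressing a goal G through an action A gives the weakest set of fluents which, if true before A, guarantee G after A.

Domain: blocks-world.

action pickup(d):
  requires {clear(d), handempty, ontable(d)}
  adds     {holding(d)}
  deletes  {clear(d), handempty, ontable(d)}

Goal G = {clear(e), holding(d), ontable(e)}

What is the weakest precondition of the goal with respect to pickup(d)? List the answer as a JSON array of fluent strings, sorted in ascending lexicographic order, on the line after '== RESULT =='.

Regress:
  G ∩ del = {}  (empty — regression defined)
  G \ add = {clear(e), holding(d), ontable(e)} \ {holding(d)} = {clear(e), ontable(e)}
  ∪ pre   = {clear(e), ontable(e)} ∪ {clear(d), handempty, ontable(d)}
          = {clear(d), clear(e), handempty, ontable(d), ontable(e)}

== RESULT ==
["clear(d)", "clear(e)", "handempty", "ontable(d)", "ontable(e)"]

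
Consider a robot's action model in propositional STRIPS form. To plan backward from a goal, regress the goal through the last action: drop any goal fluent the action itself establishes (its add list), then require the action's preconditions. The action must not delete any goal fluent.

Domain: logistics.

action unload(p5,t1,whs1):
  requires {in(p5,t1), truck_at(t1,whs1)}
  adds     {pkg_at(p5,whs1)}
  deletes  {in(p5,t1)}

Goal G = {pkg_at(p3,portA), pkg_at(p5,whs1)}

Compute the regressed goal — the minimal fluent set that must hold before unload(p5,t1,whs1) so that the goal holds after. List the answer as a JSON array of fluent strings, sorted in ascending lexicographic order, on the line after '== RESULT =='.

Compute (G \ add) ∪ pre:
  G ∩ del = {}  (empty — regression defined)
  G \ add = {pkg_at(p3,portA), pkg_at(p5,whs1)} \ {pkg_at(p5,whs1)} = {pkg_at(p3,portA)}
  ∪ pre   = {pkg_at(p3,portA)} ∪ {in(p5,t1), truck_at(t1,whs1)}
          = {in(p5,t1), pkg_at(p3,portA), truck_at(t1,whs1)}

== RESULT ==
["in(p5,t1)", "pkg_at(p3,portA)", "truck_at(t1,whs1)"]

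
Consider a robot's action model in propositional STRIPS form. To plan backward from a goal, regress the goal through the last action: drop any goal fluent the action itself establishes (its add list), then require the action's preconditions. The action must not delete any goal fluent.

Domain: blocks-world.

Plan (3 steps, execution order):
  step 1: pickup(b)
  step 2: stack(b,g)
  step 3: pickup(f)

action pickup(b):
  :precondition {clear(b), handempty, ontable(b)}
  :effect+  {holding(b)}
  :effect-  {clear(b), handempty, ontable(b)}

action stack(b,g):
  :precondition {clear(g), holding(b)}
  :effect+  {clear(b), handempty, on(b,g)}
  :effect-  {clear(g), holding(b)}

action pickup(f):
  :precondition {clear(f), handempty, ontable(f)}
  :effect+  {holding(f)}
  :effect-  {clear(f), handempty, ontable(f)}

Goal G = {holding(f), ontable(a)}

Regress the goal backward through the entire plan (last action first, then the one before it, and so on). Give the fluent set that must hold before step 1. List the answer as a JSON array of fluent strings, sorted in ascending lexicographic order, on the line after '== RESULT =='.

Regress step by step:
  through step 3 (pickup(f)): drop {holding(f)}, keep {ontable(a)}, require {clear(f), handempty, ontable(f)}
    → {clear(f), handempty, ontable(a), ontable(f)}
  through step 2 (stack(b,g)): drop {handempty}, keep {clear(f), ontable(a), ontable(f)}, require {clear(g), holding(b)}
    → {clear(f), clear(g), holding(b), ontable(a), ontable(f)}
  through step 1 (pickup(b)): drop {holding(b)}, keep {clear(f), clear(g), ontable(a), ontable(f)}, require {clear(b), handempty, ontable(b)}
    → {clear(b), clear(f), clear(g), handempty, ontable(a), ontable(b), ontable(f)}

== RESULT ==
["clear(b)", "clear(f)", "clear(g)", "handempty", "ontable(a)", "ontable(b)", "ontable(f)"]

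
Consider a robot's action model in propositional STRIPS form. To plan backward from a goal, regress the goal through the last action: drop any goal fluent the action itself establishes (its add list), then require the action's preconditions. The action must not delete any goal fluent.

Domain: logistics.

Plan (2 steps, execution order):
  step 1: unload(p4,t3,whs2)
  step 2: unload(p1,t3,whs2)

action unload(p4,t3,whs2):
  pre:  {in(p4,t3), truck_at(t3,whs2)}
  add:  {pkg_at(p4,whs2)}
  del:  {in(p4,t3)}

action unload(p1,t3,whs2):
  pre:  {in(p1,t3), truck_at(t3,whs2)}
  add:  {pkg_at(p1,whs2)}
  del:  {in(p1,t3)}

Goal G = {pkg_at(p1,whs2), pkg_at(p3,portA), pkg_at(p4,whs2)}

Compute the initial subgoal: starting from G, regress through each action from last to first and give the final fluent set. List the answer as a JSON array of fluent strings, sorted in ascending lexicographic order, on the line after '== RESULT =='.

Work backward from the goal:
  through step 2 (unload(p1,t3,whs2)): drop {pkg_at(p1,whs2)}, keep {pkg_at(p3,portA), pkg_at(p4,whs2)}, require {in(p1,t3), truck_at(t3,whs2)}
    → {in(p1,t3), pkg_at(p3,portA), pkg_at(p4,whs2), truck_at(t3,whs2)}
  through step 1 (unload(p4,t3,whs2)): drop {pkg_at(p4,whs2)}, keep {in(p1,t3), pkg_at(p3,portA), truck_at(t3,whs2)}, require {in(p4,t3), truck_at(t3,whs2)}
    → {in(p1,t3), in(p4,t3), pkg_at(p3,portA), truck_at(t3,whs2)}

== RESULT ==
["in(p1,t3)", "in(p4,t3)", "pkg_at(p3,portA)", "truck_at(t3,whs2)"]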